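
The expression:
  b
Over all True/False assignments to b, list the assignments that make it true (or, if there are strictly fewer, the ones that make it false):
is true only for:
  b=True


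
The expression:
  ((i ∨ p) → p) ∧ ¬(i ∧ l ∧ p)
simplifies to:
(p ∧ ¬l) ∨ ¬i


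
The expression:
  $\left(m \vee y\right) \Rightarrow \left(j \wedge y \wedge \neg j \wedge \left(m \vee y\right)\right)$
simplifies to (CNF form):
$\neg m \wedge \neg y$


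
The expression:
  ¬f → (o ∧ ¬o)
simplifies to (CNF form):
f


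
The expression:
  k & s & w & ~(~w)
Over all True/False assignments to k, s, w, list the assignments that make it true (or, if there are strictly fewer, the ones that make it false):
is true only for:
  k=True, s=True, w=True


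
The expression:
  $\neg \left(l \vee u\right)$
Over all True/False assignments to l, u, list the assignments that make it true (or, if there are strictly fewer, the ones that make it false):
is true only for:
  l=False, u=False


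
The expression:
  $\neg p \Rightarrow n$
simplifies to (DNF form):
$n \vee p$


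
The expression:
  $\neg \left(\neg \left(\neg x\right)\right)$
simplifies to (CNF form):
$\neg x$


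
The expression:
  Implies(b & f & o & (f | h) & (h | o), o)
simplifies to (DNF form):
True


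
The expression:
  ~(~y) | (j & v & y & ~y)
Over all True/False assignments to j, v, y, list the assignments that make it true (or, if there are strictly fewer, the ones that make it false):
is true only for:
  j=False, v=False, y=True;
  j=False, v=True, y=True;
  j=True, v=False, y=True;
  j=True, v=True, y=True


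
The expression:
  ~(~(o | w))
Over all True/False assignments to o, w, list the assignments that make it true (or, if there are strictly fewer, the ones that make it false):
is false only for:
  o=False, w=False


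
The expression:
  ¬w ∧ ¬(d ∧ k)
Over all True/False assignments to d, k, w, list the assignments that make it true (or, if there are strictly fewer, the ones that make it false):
is true only for:
  d=False, k=False, w=False;
  d=False, k=True, w=False;
  d=True, k=False, w=False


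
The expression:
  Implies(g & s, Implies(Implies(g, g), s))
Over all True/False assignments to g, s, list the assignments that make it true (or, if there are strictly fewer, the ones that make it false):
is always true.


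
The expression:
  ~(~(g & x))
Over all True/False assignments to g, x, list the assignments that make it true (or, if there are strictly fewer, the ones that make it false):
is true only for:
  g=True, x=True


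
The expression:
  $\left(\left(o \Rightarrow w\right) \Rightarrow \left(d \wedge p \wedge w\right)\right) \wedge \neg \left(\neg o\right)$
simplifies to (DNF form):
$\left(o \wedge \neg w\right) \vee \left(d \wedge o \wedge p\right)$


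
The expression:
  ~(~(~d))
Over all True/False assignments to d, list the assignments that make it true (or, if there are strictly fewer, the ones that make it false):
is true only for:
  d=False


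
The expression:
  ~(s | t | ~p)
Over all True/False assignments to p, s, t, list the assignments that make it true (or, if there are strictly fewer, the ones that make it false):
is true only for:
  p=True, s=False, t=False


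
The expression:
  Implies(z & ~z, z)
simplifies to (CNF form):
True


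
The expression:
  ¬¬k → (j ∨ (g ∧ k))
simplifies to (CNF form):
g ∨ j ∨ ¬k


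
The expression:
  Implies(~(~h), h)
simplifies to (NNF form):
True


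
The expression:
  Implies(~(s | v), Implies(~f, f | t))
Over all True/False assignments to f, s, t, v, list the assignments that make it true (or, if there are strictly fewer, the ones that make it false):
is false only for:
  f=False, s=False, t=False, v=False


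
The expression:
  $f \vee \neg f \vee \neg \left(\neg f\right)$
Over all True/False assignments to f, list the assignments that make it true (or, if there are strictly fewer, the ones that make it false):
is always true.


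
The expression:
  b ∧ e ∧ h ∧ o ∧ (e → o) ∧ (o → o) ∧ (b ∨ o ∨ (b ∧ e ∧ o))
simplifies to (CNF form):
b ∧ e ∧ h ∧ o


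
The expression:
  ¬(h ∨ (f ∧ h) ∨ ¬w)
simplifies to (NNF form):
w ∧ ¬h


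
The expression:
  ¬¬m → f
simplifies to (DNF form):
f ∨ ¬m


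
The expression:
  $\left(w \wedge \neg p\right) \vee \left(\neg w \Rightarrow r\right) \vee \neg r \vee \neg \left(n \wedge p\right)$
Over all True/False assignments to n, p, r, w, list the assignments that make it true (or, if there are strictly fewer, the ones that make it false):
is always true.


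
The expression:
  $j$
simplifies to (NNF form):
$j$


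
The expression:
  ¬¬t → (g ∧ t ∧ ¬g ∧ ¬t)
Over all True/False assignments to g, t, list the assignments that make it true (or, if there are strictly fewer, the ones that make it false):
is true only for:
  g=False, t=False;
  g=True, t=False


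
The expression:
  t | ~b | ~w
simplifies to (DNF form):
t | ~b | ~w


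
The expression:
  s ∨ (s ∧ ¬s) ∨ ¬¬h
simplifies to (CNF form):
h ∨ s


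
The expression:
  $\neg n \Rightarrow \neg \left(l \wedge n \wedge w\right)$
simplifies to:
$\text{True}$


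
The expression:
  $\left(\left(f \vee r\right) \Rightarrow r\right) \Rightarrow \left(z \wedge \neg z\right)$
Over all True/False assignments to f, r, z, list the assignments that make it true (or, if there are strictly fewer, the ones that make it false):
is true only for:
  f=True, r=False, z=False;
  f=True, r=False, z=True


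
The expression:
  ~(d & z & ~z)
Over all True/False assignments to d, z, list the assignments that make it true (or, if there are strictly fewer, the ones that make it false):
is always true.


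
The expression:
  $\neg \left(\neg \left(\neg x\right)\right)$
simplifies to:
$\neg x$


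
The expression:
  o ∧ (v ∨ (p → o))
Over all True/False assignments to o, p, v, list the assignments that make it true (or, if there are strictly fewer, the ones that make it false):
is true only for:
  o=True, p=False, v=False;
  o=True, p=False, v=True;
  o=True, p=True, v=False;
  o=True, p=True, v=True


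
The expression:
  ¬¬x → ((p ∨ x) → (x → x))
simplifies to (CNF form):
True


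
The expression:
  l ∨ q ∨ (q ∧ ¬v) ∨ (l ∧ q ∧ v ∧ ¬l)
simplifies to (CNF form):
l ∨ q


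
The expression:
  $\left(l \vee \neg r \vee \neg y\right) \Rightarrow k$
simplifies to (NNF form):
$k \vee \left(r \wedge y \wedge \neg l\right)$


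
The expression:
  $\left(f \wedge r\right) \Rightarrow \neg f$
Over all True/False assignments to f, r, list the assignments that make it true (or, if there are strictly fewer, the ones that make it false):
is false only for:
  f=True, r=True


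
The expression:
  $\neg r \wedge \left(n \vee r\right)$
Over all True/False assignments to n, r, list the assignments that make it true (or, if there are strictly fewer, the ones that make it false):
is true only for:
  n=True, r=False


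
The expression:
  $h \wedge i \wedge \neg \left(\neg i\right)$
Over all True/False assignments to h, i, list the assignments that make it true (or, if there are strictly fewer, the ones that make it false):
is true only for:
  h=True, i=True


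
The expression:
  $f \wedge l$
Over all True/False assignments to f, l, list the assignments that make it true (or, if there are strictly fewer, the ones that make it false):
is true only for:
  f=True, l=True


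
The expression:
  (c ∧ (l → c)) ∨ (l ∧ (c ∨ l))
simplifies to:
c ∨ l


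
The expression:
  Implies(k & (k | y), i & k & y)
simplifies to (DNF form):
~k | (i & y)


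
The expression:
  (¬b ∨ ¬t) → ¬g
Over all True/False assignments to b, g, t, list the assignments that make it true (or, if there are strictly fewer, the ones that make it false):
is false only for:
  b=False, g=True, t=False;
  b=False, g=True, t=True;
  b=True, g=True, t=False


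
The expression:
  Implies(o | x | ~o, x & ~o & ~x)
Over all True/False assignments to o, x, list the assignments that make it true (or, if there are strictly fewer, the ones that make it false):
is never true.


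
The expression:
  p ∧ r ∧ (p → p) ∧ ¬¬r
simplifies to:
p ∧ r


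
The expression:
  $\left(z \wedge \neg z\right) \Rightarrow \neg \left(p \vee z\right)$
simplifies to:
$\text{True}$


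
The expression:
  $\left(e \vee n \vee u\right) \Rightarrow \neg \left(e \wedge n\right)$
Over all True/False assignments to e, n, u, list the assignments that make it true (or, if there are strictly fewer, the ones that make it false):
is false only for:
  e=True, n=True, u=False;
  e=True, n=True, u=True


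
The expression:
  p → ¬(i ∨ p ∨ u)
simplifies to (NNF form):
¬p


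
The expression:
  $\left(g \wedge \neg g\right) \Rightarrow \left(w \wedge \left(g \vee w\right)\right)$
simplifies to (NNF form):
$\text{True}$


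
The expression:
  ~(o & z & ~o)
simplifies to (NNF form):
True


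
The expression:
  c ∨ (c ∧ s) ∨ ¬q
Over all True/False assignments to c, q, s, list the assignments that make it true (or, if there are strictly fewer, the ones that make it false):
is false only for:
  c=False, q=True, s=False;
  c=False, q=True, s=True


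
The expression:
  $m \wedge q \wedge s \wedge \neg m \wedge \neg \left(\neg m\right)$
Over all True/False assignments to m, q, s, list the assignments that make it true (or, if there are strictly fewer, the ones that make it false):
is never true.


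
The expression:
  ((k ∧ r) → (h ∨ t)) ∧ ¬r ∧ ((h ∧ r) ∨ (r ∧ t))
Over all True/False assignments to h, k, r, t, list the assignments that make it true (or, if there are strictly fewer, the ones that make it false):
is never true.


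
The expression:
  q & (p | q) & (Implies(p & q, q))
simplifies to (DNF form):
q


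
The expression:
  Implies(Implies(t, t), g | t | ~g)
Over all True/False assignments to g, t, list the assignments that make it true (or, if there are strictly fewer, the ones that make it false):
is always true.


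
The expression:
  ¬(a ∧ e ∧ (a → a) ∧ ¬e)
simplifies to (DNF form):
True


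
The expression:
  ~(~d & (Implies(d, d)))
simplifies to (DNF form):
d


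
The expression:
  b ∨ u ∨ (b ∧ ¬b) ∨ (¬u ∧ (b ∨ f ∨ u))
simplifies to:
b ∨ f ∨ u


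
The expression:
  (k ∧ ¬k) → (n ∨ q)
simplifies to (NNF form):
True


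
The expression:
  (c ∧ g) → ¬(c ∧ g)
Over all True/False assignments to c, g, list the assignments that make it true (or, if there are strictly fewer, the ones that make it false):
is false only for:
  c=True, g=True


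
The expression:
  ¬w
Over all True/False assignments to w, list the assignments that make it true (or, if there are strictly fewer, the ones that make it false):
is true only for:
  w=False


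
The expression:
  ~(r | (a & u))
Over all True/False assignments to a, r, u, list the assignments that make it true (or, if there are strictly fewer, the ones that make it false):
is true only for:
  a=False, r=False, u=False;
  a=False, r=False, u=True;
  a=True, r=False, u=False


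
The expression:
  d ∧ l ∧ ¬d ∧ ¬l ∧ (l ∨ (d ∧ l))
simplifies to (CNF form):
False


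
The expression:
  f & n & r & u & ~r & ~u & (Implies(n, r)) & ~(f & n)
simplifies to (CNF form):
False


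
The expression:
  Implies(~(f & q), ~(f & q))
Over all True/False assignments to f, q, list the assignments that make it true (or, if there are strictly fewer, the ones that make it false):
is always true.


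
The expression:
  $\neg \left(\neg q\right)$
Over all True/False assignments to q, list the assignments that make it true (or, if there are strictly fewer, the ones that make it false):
is true only for:
  q=True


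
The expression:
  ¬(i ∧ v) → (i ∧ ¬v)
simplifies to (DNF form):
i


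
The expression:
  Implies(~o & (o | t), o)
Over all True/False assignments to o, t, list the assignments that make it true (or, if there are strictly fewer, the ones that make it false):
is false only for:
  o=False, t=True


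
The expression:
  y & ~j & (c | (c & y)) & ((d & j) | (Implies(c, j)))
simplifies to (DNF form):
False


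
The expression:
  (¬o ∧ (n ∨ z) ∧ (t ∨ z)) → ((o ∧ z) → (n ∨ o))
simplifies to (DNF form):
True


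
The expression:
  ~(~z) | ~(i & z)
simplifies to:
True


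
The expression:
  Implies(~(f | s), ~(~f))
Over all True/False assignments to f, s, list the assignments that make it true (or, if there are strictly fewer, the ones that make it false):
is false only for:
  f=False, s=False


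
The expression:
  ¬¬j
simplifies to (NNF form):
j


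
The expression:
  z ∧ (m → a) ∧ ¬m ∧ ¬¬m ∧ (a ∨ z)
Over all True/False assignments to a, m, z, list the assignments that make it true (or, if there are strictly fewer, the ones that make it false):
is never true.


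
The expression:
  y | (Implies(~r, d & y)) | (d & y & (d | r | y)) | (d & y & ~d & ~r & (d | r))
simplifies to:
r | y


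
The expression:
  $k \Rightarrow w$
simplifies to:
$w \vee \neg k$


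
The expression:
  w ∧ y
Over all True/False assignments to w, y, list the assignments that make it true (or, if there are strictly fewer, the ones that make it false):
is true only for:
  w=True, y=True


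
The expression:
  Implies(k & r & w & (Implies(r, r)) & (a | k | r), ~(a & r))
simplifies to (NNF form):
~a | ~k | ~r | ~w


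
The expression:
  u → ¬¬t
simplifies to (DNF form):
t ∨ ¬u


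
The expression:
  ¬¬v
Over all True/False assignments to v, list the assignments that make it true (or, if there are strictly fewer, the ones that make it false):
is true only for:
  v=True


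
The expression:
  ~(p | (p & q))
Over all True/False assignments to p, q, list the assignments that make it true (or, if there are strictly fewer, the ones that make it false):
is true only for:
  p=False, q=False;
  p=False, q=True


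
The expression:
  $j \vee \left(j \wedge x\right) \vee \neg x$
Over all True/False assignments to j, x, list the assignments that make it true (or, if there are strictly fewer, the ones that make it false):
is false only for:
  j=False, x=True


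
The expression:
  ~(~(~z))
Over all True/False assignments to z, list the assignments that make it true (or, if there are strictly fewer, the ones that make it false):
is true only for:
  z=False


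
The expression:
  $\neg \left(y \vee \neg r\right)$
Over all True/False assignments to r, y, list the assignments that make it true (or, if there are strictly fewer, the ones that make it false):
is true only for:
  r=True, y=False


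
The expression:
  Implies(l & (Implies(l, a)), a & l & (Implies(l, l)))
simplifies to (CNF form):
True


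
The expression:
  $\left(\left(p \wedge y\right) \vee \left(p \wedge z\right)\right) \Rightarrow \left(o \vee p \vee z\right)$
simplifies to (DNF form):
$\text{True}$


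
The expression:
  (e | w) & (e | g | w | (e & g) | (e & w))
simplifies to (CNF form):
e | w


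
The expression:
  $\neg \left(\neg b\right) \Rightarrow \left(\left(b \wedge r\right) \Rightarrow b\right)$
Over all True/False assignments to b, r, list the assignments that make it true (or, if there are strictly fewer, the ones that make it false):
is always true.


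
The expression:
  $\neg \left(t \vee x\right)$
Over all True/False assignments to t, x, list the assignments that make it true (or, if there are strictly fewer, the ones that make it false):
is true only for:
  t=False, x=False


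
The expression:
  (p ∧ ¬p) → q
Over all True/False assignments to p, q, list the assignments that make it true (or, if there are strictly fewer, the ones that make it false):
is always true.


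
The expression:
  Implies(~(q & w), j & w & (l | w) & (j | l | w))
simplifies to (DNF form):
(j & w) | (q & w)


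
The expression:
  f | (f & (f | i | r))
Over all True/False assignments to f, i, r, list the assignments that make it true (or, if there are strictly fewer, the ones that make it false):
is true only for:
  f=True, i=False, r=False;
  f=True, i=False, r=True;
  f=True, i=True, r=False;
  f=True, i=True, r=True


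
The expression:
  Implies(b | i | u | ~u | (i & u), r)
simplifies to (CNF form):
r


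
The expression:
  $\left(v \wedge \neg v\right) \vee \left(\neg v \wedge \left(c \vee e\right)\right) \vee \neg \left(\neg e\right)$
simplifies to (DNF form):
$e \vee \left(c \wedge \neg v\right)$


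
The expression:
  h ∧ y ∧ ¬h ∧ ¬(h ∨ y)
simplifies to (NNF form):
False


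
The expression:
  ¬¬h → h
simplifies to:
True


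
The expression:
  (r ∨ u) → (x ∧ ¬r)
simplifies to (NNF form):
¬r ∧ (x ∨ ¬u)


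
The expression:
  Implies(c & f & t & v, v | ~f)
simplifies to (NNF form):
True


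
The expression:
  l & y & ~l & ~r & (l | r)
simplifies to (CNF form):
False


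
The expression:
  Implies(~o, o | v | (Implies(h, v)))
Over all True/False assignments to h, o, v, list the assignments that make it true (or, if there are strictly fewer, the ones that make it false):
is false only for:
  h=True, o=False, v=False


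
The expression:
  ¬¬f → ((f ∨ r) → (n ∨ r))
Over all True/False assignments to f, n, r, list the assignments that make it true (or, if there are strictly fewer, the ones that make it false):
is false only for:
  f=True, n=False, r=False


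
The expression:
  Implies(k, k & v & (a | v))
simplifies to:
v | ~k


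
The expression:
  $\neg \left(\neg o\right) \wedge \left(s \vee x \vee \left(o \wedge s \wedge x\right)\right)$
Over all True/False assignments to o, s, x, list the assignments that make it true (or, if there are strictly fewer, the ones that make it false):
is true only for:
  o=True, s=False, x=True;
  o=True, s=True, x=False;
  o=True, s=True, x=True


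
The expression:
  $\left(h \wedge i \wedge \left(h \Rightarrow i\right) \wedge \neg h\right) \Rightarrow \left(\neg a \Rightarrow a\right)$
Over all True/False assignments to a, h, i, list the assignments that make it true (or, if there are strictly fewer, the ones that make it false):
is always true.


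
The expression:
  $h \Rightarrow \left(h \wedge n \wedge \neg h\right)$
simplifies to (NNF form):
$\neg h$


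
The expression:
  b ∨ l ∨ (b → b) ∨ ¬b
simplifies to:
True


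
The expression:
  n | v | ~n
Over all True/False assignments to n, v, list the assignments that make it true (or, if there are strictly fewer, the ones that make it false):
is always true.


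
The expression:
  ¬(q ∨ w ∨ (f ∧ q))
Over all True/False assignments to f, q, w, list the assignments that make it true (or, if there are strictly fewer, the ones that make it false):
is true only for:
  f=False, q=False, w=False;
  f=True, q=False, w=False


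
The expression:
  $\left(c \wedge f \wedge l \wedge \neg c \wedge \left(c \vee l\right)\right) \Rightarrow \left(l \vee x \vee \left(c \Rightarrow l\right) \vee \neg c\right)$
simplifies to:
$\text{True}$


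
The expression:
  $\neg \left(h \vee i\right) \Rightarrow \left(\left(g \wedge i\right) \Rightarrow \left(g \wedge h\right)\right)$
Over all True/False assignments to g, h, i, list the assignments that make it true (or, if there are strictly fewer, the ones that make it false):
is always true.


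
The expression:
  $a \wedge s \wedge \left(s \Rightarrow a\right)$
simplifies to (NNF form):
$a \wedge s$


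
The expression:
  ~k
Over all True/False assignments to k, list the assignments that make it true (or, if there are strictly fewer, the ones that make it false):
is true only for:
  k=False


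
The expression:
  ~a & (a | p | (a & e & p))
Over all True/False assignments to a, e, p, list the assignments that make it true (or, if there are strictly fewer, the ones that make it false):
is true only for:
  a=False, e=False, p=True;
  a=False, e=True, p=True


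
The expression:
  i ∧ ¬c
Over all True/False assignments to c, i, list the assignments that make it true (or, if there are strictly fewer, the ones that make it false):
is true only for:
  c=False, i=True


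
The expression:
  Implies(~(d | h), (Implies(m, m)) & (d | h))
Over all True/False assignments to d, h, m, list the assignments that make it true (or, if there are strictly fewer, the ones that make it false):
is false only for:
  d=False, h=False, m=False;
  d=False, h=False, m=True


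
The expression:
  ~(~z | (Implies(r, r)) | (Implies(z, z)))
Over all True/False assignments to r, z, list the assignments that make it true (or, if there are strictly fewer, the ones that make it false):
is never true.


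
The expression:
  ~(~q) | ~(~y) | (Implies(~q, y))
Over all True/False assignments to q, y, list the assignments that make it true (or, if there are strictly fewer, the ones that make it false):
is false only for:
  q=False, y=False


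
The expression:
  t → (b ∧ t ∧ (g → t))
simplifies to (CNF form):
b ∨ ¬t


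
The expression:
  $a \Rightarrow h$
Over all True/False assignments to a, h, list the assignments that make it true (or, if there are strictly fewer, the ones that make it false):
is false only for:
  a=True, h=False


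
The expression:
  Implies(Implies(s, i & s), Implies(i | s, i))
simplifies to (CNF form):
True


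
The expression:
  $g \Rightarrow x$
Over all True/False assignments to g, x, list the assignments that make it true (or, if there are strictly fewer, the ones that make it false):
is false only for:
  g=True, x=False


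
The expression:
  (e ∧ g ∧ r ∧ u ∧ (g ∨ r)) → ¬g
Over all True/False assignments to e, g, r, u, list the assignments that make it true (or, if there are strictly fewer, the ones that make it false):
is false only for:
  e=True, g=True, r=True, u=True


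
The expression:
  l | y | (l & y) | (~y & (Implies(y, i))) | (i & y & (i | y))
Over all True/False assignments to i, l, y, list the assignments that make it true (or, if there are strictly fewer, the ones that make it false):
is always true.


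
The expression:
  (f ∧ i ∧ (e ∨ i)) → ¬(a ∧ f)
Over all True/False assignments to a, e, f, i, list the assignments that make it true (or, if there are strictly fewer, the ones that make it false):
is false only for:
  a=True, e=False, f=True, i=True;
  a=True, e=True, f=True, i=True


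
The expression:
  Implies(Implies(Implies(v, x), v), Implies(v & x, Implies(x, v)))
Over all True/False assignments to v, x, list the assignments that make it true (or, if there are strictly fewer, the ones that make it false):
is always true.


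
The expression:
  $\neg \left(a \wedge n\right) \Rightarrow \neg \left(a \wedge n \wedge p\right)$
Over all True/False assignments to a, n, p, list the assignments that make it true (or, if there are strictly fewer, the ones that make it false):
is always true.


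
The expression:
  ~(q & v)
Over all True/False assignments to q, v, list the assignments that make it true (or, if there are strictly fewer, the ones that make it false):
is false only for:
  q=True, v=True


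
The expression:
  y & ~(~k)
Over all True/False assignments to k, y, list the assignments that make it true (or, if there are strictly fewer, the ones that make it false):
is true only for:
  k=True, y=True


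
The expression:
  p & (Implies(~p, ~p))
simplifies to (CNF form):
p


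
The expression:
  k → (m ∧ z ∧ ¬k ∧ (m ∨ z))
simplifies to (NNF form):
¬k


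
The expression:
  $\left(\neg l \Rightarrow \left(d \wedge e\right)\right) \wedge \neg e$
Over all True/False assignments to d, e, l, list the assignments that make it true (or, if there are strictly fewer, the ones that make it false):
is true only for:
  d=False, e=False, l=True;
  d=True, e=False, l=True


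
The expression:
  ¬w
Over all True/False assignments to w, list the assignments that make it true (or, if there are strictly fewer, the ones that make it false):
is true only for:
  w=False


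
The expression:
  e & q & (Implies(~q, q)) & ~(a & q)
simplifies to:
e & q & ~a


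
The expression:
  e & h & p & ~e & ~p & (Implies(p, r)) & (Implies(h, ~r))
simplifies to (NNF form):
False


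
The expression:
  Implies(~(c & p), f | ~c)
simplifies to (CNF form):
f | p | ~c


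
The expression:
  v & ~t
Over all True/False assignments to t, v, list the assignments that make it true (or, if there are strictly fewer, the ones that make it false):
is true only for:
  t=False, v=True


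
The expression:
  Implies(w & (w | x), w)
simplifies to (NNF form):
True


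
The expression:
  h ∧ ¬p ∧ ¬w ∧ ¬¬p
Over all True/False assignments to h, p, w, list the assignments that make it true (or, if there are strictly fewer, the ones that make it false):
is never true.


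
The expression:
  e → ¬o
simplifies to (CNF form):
¬e ∨ ¬o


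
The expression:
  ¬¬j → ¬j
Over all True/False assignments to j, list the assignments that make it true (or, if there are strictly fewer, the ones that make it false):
is true only for:
  j=False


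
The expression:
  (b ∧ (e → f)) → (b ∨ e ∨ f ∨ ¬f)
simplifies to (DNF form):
True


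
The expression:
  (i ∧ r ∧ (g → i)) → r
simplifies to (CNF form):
True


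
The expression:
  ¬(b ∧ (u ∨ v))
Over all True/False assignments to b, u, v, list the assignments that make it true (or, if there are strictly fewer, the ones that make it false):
is false only for:
  b=True, u=False, v=True;
  b=True, u=True, v=False;
  b=True, u=True, v=True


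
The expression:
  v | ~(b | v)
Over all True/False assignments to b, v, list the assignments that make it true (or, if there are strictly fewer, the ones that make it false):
is false only for:
  b=True, v=False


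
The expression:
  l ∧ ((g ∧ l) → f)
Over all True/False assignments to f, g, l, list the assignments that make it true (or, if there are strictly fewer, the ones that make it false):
is true only for:
  f=False, g=False, l=True;
  f=True, g=False, l=True;
  f=True, g=True, l=True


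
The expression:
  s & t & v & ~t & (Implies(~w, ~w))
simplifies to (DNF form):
False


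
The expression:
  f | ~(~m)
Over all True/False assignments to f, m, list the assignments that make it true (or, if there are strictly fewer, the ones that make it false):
is false only for:
  f=False, m=False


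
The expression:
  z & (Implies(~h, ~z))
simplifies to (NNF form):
h & z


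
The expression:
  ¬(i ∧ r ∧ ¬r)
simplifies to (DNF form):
True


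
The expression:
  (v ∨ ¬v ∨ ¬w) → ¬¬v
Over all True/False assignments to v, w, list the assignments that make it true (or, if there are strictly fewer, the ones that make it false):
is true only for:
  v=True, w=False;
  v=True, w=True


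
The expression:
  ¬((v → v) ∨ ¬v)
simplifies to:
False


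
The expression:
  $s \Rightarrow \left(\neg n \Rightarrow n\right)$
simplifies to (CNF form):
$n \vee \neg s$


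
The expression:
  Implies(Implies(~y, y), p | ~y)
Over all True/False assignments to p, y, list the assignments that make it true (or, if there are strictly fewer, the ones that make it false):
is false only for:
  p=False, y=True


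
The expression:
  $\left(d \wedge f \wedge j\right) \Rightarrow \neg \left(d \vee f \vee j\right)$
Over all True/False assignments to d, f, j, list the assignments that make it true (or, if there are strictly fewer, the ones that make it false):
is false only for:
  d=True, f=True, j=True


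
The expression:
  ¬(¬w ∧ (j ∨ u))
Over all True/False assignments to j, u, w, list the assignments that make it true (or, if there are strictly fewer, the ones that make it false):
is false only for:
  j=False, u=True, w=False;
  j=True, u=False, w=False;
  j=True, u=True, w=False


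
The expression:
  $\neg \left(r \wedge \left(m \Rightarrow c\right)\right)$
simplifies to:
$\left(m \wedge \neg c\right) \vee \neg r$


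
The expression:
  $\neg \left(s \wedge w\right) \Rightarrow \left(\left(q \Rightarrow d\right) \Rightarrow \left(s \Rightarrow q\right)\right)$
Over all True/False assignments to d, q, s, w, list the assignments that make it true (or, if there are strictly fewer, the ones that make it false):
is false only for:
  d=False, q=False, s=True, w=False;
  d=True, q=False, s=True, w=False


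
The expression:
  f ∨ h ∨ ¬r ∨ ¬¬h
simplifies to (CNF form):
f ∨ h ∨ ¬r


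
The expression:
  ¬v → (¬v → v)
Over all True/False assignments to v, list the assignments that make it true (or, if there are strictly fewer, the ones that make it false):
is true only for:
  v=True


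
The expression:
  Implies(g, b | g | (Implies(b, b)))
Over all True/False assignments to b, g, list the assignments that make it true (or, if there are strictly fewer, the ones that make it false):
is always true.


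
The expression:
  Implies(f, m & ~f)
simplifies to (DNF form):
~f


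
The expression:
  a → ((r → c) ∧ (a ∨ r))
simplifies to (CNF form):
c ∨ ¬a ∨ ¬r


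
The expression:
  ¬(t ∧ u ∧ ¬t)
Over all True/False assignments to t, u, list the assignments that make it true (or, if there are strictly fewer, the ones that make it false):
is always true.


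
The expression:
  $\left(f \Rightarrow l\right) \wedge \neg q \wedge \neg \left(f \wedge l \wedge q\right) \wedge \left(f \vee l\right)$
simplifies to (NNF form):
$l \wedge \neg q$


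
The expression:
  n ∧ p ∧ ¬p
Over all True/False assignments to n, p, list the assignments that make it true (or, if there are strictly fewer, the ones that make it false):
is never true.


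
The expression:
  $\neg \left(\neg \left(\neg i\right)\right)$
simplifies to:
$\neg i$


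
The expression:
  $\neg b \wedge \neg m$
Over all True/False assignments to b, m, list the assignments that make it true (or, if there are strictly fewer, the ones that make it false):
is true only for:
  b=False, m=False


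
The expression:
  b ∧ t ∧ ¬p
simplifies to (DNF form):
b ∧ t ∧ ¬p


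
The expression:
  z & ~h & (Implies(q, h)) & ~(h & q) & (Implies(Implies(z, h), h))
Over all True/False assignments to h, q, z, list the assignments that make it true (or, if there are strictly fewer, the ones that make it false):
is true only for:
  h=False, q=False, z=True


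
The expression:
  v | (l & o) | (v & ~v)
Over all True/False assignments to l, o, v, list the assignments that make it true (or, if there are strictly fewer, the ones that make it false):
is false only for:
  l=False, o=False, v=False;
  l=False, o=True, v=False;
  l=True, o=False, v=False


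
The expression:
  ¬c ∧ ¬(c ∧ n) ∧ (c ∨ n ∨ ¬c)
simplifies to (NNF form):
¬c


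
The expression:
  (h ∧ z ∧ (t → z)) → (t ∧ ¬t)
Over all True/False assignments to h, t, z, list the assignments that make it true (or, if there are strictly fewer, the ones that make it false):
is false only for:
  h=True, t=False, z=True;
  h=True, t=True, z=True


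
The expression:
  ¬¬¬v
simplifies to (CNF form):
¬v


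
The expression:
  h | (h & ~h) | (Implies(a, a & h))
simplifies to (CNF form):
h | ~a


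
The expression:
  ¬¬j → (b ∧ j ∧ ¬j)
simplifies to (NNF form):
¬j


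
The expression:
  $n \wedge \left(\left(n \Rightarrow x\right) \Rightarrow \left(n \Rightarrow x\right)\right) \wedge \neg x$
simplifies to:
$n \wedge \neg x$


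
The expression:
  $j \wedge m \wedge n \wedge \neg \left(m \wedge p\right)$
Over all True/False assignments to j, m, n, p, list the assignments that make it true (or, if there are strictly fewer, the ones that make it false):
is true only for:
  j=True, m=True, n=True, p=False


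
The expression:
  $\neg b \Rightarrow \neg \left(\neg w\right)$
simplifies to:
$b \vee w$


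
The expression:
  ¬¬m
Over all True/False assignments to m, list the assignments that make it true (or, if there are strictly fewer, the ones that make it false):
is true only for:
  m=True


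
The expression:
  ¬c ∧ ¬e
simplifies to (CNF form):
¬c ∧ ¬e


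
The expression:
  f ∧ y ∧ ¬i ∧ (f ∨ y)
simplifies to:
f ∧ y ∧ ¬i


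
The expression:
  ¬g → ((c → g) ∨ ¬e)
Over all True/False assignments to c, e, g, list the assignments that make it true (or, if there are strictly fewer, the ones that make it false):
is false only for:
  c=True, e=True, g=False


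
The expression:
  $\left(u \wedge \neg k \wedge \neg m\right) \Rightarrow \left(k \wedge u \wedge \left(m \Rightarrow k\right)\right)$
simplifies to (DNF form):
$k \vee m \vee \neg u$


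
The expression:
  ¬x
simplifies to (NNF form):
¬x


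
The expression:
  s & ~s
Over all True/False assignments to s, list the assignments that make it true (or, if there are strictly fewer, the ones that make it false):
is never true.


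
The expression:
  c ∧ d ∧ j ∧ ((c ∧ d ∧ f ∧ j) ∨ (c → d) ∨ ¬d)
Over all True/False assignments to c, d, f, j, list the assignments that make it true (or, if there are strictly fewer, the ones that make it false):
is true only for:
  c=True, d=True, f=False, j=True;
  c=True, d=True, f=True, j=True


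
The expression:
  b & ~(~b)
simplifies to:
b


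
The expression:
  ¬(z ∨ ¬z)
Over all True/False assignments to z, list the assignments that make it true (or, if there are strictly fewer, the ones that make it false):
is never true.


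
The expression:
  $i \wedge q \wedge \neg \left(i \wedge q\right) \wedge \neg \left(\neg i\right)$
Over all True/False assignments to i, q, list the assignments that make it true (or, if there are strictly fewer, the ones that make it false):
is never true.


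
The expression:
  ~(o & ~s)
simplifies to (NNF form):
s | ~o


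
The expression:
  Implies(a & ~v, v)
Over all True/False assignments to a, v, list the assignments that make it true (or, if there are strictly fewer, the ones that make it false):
is false only for:
  a=True, v=False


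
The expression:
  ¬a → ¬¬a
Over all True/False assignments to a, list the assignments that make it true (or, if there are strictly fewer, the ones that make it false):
is true only for:
  a=True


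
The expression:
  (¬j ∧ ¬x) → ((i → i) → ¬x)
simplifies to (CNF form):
True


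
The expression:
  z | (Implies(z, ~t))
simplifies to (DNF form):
True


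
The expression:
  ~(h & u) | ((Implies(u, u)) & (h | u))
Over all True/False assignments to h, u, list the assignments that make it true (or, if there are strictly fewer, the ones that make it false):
is always true.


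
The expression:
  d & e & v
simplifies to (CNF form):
d & e & v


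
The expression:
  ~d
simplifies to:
~d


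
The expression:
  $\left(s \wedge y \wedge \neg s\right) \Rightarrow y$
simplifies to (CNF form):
$\text{True}$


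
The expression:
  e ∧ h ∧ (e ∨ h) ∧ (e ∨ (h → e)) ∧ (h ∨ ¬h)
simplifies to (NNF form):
e ∧ h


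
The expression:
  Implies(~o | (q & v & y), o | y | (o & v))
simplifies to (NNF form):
o | y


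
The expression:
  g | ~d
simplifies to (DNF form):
g | ~d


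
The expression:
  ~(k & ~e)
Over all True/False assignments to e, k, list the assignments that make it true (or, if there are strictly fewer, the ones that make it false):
is false only for:
  e=False, k=True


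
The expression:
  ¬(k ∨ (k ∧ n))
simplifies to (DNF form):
¬k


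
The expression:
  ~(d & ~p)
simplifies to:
p | ~d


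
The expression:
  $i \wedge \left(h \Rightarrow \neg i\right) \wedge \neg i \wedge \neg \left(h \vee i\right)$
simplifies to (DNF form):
$\text{False}$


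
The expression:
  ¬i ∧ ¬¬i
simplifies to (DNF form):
False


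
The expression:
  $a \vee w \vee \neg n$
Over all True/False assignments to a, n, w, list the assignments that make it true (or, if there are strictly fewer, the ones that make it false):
is false only for:
  a=False, n=True, w=False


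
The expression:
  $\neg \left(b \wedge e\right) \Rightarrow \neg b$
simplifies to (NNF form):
$e \vee \neg b$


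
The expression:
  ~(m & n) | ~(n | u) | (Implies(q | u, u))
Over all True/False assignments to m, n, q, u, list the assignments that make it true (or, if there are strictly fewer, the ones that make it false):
is false only for:
  m=True, n=True, q=True, u=False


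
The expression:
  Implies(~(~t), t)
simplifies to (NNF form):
True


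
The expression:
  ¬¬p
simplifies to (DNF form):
p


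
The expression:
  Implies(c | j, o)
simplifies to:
o | (~c & ~j)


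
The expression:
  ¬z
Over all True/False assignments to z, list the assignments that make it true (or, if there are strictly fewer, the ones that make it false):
is true only for:
  z=False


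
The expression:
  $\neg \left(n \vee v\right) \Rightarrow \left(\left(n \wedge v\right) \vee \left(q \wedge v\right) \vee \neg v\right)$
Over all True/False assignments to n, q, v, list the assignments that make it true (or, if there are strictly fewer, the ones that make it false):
is always true.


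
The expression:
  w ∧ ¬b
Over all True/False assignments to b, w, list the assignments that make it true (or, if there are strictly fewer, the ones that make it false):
is true only for:
  b=False, w=True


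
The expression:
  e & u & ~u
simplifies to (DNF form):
False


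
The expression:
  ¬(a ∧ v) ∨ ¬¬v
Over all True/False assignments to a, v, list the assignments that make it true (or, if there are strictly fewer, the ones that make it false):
is always true.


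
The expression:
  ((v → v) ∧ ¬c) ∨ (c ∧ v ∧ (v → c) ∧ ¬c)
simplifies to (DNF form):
¬c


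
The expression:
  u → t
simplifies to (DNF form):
t ∨ ¬u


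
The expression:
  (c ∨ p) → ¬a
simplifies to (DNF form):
(¬c ∧ ¬p) ∨ ¬a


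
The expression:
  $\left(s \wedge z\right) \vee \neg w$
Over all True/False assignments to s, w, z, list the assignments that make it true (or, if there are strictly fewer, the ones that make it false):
is false only for:
  s=False, w=True, z=False;
  s=False, w=True, z=True;
  s=True, w=True, z=False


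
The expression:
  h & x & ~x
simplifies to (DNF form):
False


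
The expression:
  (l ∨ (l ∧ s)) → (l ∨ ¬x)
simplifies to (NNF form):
True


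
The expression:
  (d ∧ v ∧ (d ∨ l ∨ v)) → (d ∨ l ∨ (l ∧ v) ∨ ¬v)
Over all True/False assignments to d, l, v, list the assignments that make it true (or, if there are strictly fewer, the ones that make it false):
is always true.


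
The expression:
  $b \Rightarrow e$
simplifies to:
$e \vee \neg b$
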